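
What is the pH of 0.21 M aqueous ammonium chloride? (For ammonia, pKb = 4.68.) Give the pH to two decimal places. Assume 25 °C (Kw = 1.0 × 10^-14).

NH4+ is the conjugate acid of the weak base NH3.
Kb = 10^(−4.68) = 2.09 × 10^-5
Ka = Kw/Kb = 1.0×10^-14 / 2.09 × 10^-5 = 4.78 × 10^-10
Ka = [H+]²/(0.21 − [H+]) = 4.78 × 10^-10
Since Ka ≪ C₀, [H+] ≈ √(Ka·C₀) = 1.00 × 10^-5 M.
pH = −log[H+] = −log(1.00 × 10^-5) = 5.00

pH = 5.00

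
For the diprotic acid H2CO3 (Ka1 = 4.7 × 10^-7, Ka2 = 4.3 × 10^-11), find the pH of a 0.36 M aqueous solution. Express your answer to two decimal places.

pH = 3.39

Ka1 ≫ Ka2, so treat the first dissociation as the only significant source of H+.
Ka1 = x²/(0.36 − x) = 4.7 × 10^-7
x ≈ √(4.7 × 10^-7 × 0.36) = 4.11 × 10^-4 M
pH = −log(4.11 × 10^-4) = 3.39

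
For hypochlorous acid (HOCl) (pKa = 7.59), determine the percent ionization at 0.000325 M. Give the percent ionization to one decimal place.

HOCl ⇌ OCl- + H+; let x = [H+] at equilibrium.
Ka = 10^(−7.59) = 2.57 × 10^-8
x ≈ √(Ka·C₀) = √(2.57 × 10^-8 × 0.000325) = 2.89 × 10^-6 M
Fraction ionized = 2.89 × 10^-6 / 0.000325 = 0.0089 → 0.9%

0.9%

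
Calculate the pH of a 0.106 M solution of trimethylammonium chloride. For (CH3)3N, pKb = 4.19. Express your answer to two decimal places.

pH = 5.39

(CH3)3NH+ is the conjugate acid of the weak base (CH3)3N.
Kb = 10^(−4.19) = 6.46 × 10^-5
Ka = Kw/Kb = 1.0×10^-14 / 6.46 × 10^-5 = 1.55 × 10^-10
Let x = [H+] at equilibrium. Ka = x²/(0.106 − x).
Neglecting x in the denominator: x = √(1.55 × 10^-10 × 0.106) = 4.05 × 10^-6 M
pH = −log[H+] = −log(4.05 × 10^-6) = 5.39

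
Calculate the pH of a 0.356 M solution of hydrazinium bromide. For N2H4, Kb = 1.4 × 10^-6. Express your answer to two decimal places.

pH = 4.30

N2H5+ is the conjugate acid of the weak base N2H4.
Ka = Kw/Kb = 1.0×10^-14 / 1.4 × 10^-6 = 7.14 × 10^-9
From the ICE table, Ka = [H+]²/(0.356 − [H+]) = 7.14 × 10^-9.
Neglecting [H+] in the denominator: [H+] = √(7.14 × 10^-9 × 0.356) = 5.04 × 10^-5 M
pH = −log(5.04 × 10^-5) = 4.30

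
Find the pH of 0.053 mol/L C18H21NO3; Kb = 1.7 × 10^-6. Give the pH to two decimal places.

pH = 10.48

C18H21NO3 + H2O ⇌ C18H22NO3+ + OH-
From the ICE table, Kb = [OH-]²/(0.053 − [OH-]) = 1.7 × 10^-6.
Neglecting [OH-] in the denominator: [OH-] = √(1.7 × 10^-6 × 0.053) = 3.00 × 10^-4 M
pOH = −log(3.00 × 10^-4) = 3.52; pH = 14.00 − 3.52 = 10.48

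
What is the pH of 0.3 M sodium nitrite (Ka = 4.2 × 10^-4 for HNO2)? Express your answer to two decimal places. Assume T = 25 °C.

NO2- is the conjugate base of the weak acid HNO2.
Kb = Kw/Ka = 1.0×10^-14 / 4.2 × 10^-4 = 2.38 × 10^-11
From the ICE table, Kb = [OH-]²/(0.3 − [OH-]) = 2.38 × 10^-11.
Assume [OH-] ≪ 0.3: [OH-] ≈ √(2.38 × 10^-11 × 0.3) = 2.67 × 10^-6 M
([OH-]/C₀ = 0.00089% < 5%, so the approximation holds.)
pOH = 5.57, so pH = 14.00 − pOH = 8.43

pH = 8.43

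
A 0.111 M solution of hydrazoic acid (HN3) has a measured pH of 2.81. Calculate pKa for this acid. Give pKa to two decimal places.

pKa = 4.66

[H+] = 10^(-2.81) = 1.55 × 10^-3 M
At equilibrium [HA] = 0.111 − 1.55 × 10^-3 = 1.09 × 10^-1 M
Ka = [H+][A-]/[HA] = (1.55 × 10^-3)² / 1.09 × 10^-1 = 2.20 × 10^-5
pKa = -log(2.20 × 10^-5) = 4.66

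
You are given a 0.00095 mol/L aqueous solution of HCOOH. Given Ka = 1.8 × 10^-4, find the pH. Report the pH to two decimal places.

pH = 3.48

HCOOH ⇌ HCOO- + H+
Let x = [H+] at equilibrium. Ka = x²/(0.00095 − x).
x is not negligible relative to C₀; solve x² + 0.00018·x − 1.71e-07 = 0.
x = (−Ka + √(Ka² + 4·Ka·C₀))/2 = 3.33 × 10^-4 M
pH = −log[H+] = −log(3.33 × 10^-4) = 3.48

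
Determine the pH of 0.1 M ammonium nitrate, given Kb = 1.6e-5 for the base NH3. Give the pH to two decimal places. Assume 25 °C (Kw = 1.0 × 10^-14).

NH4+ is the conjugate acid of the weak base NH3.
Ka = Kw/Kb = 1.0×10^-14 / 1.6 × 10^-5 = 6.25 × 10^-10
From the ICE table, Ka = [H+]²/(0.1 − [H+]) = 6.25 × 10^-10.
Since Ka ≪ C₀, [H+] ≈ √(Ka·C₀) = 7.91 × 10^-6 M.
pH = −log[H+] = −log(7.91 × 10^-6) = 5.10

pH = 5.10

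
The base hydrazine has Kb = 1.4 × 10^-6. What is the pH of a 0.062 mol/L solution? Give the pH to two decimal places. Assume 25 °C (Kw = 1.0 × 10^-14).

pH = 10.47

N2H4 + H2O ⇌ N2H5+ + OH-
Kb = x²/(0.062 − x) = 1.4 × 10^-6
Since Kb ≪ C₀, x ≈ √(Kb·C₀) = 2.95 × 10^-4 M.
pOH = 3.53, so pH = 14.00 − pOH = 10.47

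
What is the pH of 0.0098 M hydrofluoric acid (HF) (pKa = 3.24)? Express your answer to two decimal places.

HF ⇌ F- + H+
Ka = 10^(−3.24) = 5.75 × 10^-4
From the ICE table, Ka = [H+]²/(0.0098 − [H+]) = 5.75 × 10^-4.
Here C₀/Ka ≈ 17, so the small-[H+] approximation fails. Use the quadratic:
[H+] = [−0.000575 + √(0.000575² + 2.25e-05)]/2 = 2.10 × 10^-3 M
pH = −log[H+] = −log(2.10 × 10^-3) = 2.68

pH = 2.68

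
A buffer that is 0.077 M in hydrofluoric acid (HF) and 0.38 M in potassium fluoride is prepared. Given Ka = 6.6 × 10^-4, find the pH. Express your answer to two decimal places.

pH = 3.87

pKa = −log(6.6 × 10^-4) = 3.180
pH = pKa + log([A⁻]/[HA]) = 3.180 + log(0.38/0.077)
pH = 3.180 + (+0.693) = 3.87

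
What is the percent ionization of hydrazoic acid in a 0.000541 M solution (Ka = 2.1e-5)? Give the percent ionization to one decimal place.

17.9%

HN3 ⇌ N3- + H+; let x = [H+] at equilibrium.
Ka = x²/(C₀ − x); solving the quadratic gives x = 9.66 × 10^-5 M.
% ionization = x/C₀ × 100% = 9.66 × 10^-5/0.000541 × 100% = 17.9%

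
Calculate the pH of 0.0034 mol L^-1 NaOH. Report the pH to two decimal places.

NaOH is a strong base; [OH-] = 0.0034 M.
pOH = -log(0.0034) = 2.47
pH = 14.00 - 2.47 = 11.53

pH = 11.53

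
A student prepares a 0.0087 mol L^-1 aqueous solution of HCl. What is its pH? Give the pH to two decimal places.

pH = 2.06

HCl is a strong acid and dissociates completely, so [H+] = 0.0087 M.
pH = -log(0.0087) = 2.06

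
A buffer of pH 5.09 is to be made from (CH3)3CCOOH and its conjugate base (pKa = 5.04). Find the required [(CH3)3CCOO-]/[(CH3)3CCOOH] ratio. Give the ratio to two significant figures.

pH = pKa + log(r) ⇒ log(r) = 5.09 − 5.04 = +0.05
r = [(CH3)3CCOO-]/[(CH3)3CCOOH] = 10^(+0.05) = 1.12

ratio = 1.1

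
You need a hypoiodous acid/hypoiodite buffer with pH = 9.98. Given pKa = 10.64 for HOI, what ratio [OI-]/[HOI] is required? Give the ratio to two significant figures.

ratio = 0.22

pH = pKa + log(r) ⇒ log(r) = 9.98 − 10.64 = -0.66
r = [OI-]/[HOI] = 10^(-0.66) = 0.219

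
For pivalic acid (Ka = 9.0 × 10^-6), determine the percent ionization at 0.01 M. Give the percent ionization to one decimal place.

(CH3)3CCOOH ⇌ (CH3)3CCOO- + H+; let x = [H+] at equilibrium.
x ≈ √(Ka·C₀) = √(9.0 × 10^-6 × 0.01) = 3.00 × 10^-4 M
% ionization = x/C₀ × 100% = 3.00 × 10^-4/0.01 × 100% = 3.0%

3.0%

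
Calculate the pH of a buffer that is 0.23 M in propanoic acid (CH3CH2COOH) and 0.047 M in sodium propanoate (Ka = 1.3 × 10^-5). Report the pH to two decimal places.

pKa = −log(1.3 × 10^-5) = 4.886
pH = pKa + log([A⁻]/[HA]) = 4.886 + log(0.047/0.23)
pH = 4.886 + (-0.690) = 4.20

pH = 4.20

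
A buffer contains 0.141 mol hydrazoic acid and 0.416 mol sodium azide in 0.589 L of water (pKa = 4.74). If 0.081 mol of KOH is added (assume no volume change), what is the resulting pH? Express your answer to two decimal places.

pH = 5.66

After neutralization: n(HN3) = 0.06 mol, n(N3-) = 0.497 mol.
pH = pKa + log(n_N3-/n_HN3) = 4.74 + log(0.497/0.06) = 4.74 + (+0.918)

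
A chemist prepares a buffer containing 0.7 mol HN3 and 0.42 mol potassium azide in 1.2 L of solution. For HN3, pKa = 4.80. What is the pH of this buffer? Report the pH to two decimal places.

Henderson–Hasselbalch: pH = pKa + log([N3-]/[HN3]) = 4.80 + log(0.42/0.7)
pH = 4.80 + (-0.222) = 4.58

pH = 4.58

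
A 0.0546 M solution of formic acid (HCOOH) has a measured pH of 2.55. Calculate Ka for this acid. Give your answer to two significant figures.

[H+] = 10^(-2.55) = 2.82 × 10^-3 M
At equilibrium [HA] = 0.0546 − 2.82 × 10^-3 = 5.18 × 10^-2 M
Ka = [H+][A-]/[HA] = (2.82 × 10^-3)² / 5.18 × 10^-2 = 1.5 × 10^-4

Ka = 1.5 × 10^-4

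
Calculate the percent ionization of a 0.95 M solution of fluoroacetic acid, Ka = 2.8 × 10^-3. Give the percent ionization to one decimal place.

5.3%

FCH2COOH ⇌ FCH2COO- + H+; let x = [H+] at equilibrium.
Solve x² + 0.0028x − 0.00266 = 0 → x = 5.02 × 10^-2 M
Fraction ionized = 5.02 × 10^-2 / 0.95 = 0.0528 → 5.3%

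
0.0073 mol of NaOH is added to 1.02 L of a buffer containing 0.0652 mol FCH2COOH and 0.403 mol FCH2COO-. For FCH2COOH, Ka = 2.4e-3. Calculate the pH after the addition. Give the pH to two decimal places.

OH- converts FCH2COOH to FCH2COO-: FCH2COOH → 0.0579 mol, FCH2COO- → 0.41 mol.
pKa = −log(2.4 × 10^-3) = 2.620
pH = pKa + log([A⁻]/[HA]) = 2.620 + log(0.41/0.0579) = 2.620 +0.850

pH = 3.47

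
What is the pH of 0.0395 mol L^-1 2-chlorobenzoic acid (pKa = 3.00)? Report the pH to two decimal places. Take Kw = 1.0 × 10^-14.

ClC6H4COOH ⇌ ClC6H4COO- + H+
Ka = 10^(−3.00) = 1.00 × 10^-3
Ka = x²/(0.0395 − x) = 1.00 × 10^-3
Here C₀/Ka ≈ 39.5, so the small-x approximation fails. Use the quadratic:
x = [−0.001 + √(0.001² + 0.000158)]/2 = 5.80 × 10^-3 M
pH = −log(5.80 × 10^-3) = 2.24

pH = 2.24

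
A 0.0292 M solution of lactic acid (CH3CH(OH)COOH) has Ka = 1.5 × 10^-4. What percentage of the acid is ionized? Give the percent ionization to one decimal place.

CH3CH(OH)COOH ⇌ CH3CH(OH)COO- + H+; let x = [H+] at equilibrium.
Solve x² + 0.00015x − 4.38e-06 = 0 → x = 2.02 × 10^-3 M
% ionization = x/C₀ × 100% = 2.02 × 10^-3/0.0292 × 100% = 6.9%

6.9%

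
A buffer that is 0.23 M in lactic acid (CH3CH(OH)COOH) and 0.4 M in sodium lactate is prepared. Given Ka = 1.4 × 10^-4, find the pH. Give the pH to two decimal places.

pKa = −log(1.4 × 10^-4) = 3.854
Using pH = pKa + log([base]/[acid]) with [base]/[acid] = 0.4/0.23:
pH = 3.854 + (+0.240) = 4.09

pH = 4.09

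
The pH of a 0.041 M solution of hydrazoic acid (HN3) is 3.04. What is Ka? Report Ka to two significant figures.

Ka = 2.1 × 10^-5

[H+] = 10^(-3.04) = 9.12 × 10^-4 M
At equilibrium [HA] = 0.041 − 9.12 × 10^-4 = 4.01 × 10^-2 M
Ka = [H+][A-]/[HA] = (9.12 × 10^-4)² / 4.01 × 10^-2 = 2.1 × 10^-5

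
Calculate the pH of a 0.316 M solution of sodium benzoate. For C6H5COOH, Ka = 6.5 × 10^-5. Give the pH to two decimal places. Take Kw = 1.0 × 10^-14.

pH = 8.84

C6H5COO- is the conjugate base of the weak acid C6H5COOH.
Kb = Kw/Ka = 1.0×10^-14 / 6.5 × 10^-5 = 1.54 × 10^-10
Let x = [OH-] at equilibrium. Kb = x²/(0.316 − x).
Assume x ≪ 0.316: x ≈ √(1.54 × 10^-10 × 0.316) = 6.98 × 10^-6 M
Check: 0.0022% ionized — well under 5%, approximation valid.
pOH = −log(6.98 × 10^-6) = 5.16; pH = 14.00 − 5.16 = 8.84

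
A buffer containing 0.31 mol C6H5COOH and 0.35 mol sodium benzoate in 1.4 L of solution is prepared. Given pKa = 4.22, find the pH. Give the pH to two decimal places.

pH = 4.27

pH = pKa + log([A⁻]/[HA]) = 4.22 + log(0.35/0.31)
pH = 4.22 + (+0.053) = 4.27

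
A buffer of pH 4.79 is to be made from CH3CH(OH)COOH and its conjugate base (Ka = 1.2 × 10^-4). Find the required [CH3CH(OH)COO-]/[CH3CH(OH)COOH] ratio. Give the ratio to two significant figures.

ratio = 7.4

pKa = -log(1.2 × 10^-4) = 3.921
pH = pKa + log(r) ⇒ log(r) = 4.79 − 3.921 = +0.869
r = [CH3CH(OH)COO-]/[CH3CH(OH)COOH] = 10^(+0.869) = 7.4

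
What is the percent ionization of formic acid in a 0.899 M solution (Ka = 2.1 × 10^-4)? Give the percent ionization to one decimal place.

1.5%

HCOOH ⇌ HCOO- + H+; let x = [H+] at equilibrium.
x ≈ √(Ka·C₀) = √(2.1 × 10^-4 × 0.899) = 1.37 × 10^-2 M
% ionization = x/C₀ × 100% = 1.37 × 10^-2/0.899 × 100% = 1.5%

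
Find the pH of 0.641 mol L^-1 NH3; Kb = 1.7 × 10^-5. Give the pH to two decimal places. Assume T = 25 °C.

pH = 11.52

NH3 + H2O ⇌ NH4+ + OH-
Kb = x²/(0.641 − x) = 1.7 × 10^-5
Neglecting x in the denominator: x = √(1.7 × 10^-5 × 0.641) = 3.30 × 10^-3 M
pOH = 2.48, so pH = 14.00 − pOH = 11.52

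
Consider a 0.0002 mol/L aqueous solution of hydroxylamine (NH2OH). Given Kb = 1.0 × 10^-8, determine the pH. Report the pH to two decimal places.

NH2OH + H2O ⇌ NH3OH+ + OH-
From the ICE table, Kb = [OH-]²/(0.0002 − [OH-]) = 1.0 × 10^-8.
Assume [OH-] ≪ 0.0002: [OH-] ≈ √(1.0 × 10^-8 × 0.0002) = 1.41 × 10^-6 M
pOH = 5.85, so pH = 14.00 − pOH = 8.15

pH = 8.15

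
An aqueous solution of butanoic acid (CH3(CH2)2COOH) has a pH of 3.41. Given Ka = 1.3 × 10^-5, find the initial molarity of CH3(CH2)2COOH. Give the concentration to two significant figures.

[H+] = 10^(-3.41) = 3.89 × 10^-4 M = x
Ka = x²/(C₀ − x) ⇒ C₀ = x + x²/Ka
C₀ = 3.89 × 10^-4 + (3.89 × 10^-4)²/(1.3 × 10^-5) = 1.20 × 10^-2 M

C₀ = 1.2 × 10^-2 M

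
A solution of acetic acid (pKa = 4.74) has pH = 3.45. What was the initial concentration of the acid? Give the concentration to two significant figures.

[H+] = 10^(-3.45) = 3.55 × 10^-4 M = x
Ka = 10^(−4.74) = 1.82 × 10^-5
Ka = x²/(C₀ − x) ⇒ C₀ = x + x²/Ka
C₀ = 3.55 × 10^-4 + (3.55 × 10^-4)²/(1.82 × 10^-5) = 7.28 × 10^-3 M

C₀ = 7.3 × 10^-3 M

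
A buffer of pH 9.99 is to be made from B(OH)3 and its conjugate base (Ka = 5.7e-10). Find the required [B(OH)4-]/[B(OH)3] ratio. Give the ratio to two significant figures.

pKa = -log(5.7 × 10^-10) = 9.244
pH = pKa + log(r) ⇒ log(r) = 9.99 − 9.244 = +0.746
r = [B(OH)4-]/[B(OH)3] = 10^(+0.746) = 5.57

ratio = 5.6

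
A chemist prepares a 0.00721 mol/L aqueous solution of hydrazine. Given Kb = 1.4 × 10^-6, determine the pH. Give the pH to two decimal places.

pH = 10.00

N2H4 + H2O ⇌ N2H5+ + OH-
From the ICE table, Kb = x²/(0.00721 − x) = 1.4 × 10^-6.
Assume x ≪ 0.00721: x ≈ √(1.4 × 10^-6 × 0.00721) = 1.00 × 10^-4 M
pOH = 4.00, so pH = 14.00 − pOH = 10.00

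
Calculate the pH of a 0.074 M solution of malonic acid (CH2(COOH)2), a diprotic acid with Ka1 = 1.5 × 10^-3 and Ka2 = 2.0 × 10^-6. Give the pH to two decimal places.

pH = 2.01

Ka1 ≫ Ka2, so treat the first dissociation as the only significant source of H+.
Ka1 = x²/(0.074 − x) = 1.5 × 10^-3
Solving the quadratic: x = (−Ka1 + √(Ka1² + 4·Ka1·C₀))/2 = 9.81 × 10^-3 M
pH = −log(9.81 × 10^-3) = 2.01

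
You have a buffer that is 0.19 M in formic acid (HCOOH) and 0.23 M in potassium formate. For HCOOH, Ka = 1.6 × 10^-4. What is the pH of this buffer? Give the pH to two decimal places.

pKa = −log(1.6 × 10^-4) = 3.796
Using pH = pKa + log([base]/[acid]) with [base]/[acid] = 0.23/0.19:
pH = 3.796 + (+0.083) = 3.88

pH = 3.88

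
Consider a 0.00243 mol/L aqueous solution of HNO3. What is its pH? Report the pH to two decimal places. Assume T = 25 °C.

pH = 2.61

HNO3 is a strong acid and dissociates completely, so [H+] = 0.00243 M.
pH = -log(0.00243) = 2.61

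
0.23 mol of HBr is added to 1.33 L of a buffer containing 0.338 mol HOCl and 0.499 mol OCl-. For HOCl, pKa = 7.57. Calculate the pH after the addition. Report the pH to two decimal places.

pH = 7.25

Added H+ converts OCl- to HOCl: HOCl → 0.568 mol, OCl- → 0.269 mol.
pH = pKa + log(n_OCl-/n_HOCl) = 7.57 + log(0.269/0.568) = 7.57 + (-0.325)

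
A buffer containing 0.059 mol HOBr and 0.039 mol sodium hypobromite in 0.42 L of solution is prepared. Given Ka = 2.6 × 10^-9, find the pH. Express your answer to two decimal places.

pH = 8.41

pKa = −log(2.6 × 10^-9) = 8.585
pH = pKa + log([A⁻]/[HA]) = 8.585 + log(0.039/0.059)
pH = 8.585 + (-0.180) = 8.41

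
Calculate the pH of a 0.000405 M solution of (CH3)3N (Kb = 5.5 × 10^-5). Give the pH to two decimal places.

pH = 10.09

(CH3)3N + H2O ⇌ (CH3)3NH+ + OH-
From the ICE table, Kb = [OH-]²/(0.000405 − [OH-]) = 5.5 × 10^-5.
Here C₀/Kb ≈ 7.36, so the small-[OH-] approximation fails. Use the quadratic:
[OH-] = (−Kb + √(Kb² + 4·Kb·C₀))/2 = 1.24 × 10^-4 M
pOH = −log(1.24 × 10^-4) = 3.91; pH = 14.00 − 3.91 = 10.09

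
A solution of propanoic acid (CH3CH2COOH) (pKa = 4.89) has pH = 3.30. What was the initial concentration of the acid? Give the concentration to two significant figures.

C₀ = 2.0 × 10^-2 M

[H+] = 10^(-3.30) = 5.01 × 10^-4 M = x
Ka = 10^(−4.89) = 1.29 × 10^-5
Ka = x²/(C₀ − x) ⇒ C₀ = x + x²/Ka
C₀ = 5.01 × 10^-4 + (5.01 × 10^-4)²/(1.29 × 10^-5) = 2.00 × 10^-2 M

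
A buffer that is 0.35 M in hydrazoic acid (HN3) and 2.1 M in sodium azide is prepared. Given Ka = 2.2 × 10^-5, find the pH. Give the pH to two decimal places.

pH = 5.44

pKa = −log(2.2 × 10^-5) = 4.658
Using pH = pKa + log([base]/[acid]) with [base]/[acid] = 2.1/0.35:
pH = 4.658 + (+0.778) = 5.44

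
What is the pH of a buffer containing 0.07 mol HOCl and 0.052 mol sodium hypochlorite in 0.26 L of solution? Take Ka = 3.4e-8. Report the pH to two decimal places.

pH = 7.34

pKa = −log(3.4 × 10^-8) = 7.469
Henderson–Hasselbalch: pH = pKa + log([OCl-]/[HOCl]) = 7.469 + log(0.052/0.07)
pH = 7.469 + (-0.129) = 7.34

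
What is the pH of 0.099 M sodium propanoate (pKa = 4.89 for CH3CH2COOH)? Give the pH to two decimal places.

pH = 8.94

CH3CH2COO- is the conjugate base of the weak acid CH3CH2COOH.
Ka = 10^(−4.89) = 1.29 × 10^-5
Kb = Kw/Ka = 1.0×10^-14 / 1.29 × 10^-5 = 7.75 × 10^-10
From the ICE table, Kb = x²/(0.099 − x) = 7.75 × 10^-10.
Neglecting x in the denominator: x = √(7.75 × 10^-10 × 0.099) = 8.76 × 10^-6 M
pOH = 5.06, so pH = 14.00 − pOH = 8.94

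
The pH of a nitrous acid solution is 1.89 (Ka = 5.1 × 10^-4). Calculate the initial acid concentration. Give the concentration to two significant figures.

C₀ = 3.4 × 10^-1 M

[H+] = 10^(-1.89) = 1.29 × 10^-2 M = x
Ka = x²/(C₀ − x) ⇒ C₀ = x + x²/Ka
C₀ = 1.29 × 10^-2 + (1.29 × 10^-2)²/(5.1 × 10^-4) = 3.39 × 10^-1 M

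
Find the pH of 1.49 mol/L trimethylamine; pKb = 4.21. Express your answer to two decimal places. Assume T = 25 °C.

(CH3)3N + H2O ⇌ (CH3)3NH+ + OH-
Kb = 10^(−4.21) = 6.17 × 10^-5
From the ICE table, Kb = [OH-]²/(1.49 − [OH-]) = 6.17 × 10^-5.
Assume [OH-] ≪ 1.49: [OH-] ≈ √(6.17 × 10^-5 × 1.49) = 9.59 × 10^-3 M
pOH = −log(9.59 × 10^-3) = 2.02; pH = 14.00 − 2.02 = 11.98

pH = 11.98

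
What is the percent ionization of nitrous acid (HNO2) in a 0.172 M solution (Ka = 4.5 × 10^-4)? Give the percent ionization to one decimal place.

HNO2 ⇌ NO2- + H+; let x = [H+] at equilibrium.
Ka = x²/(C₀ − x); solving the quadratic gives x = 8.58 × 10^-3 M.
% ionization = x/C₀ × 100% = 8.58 × 10^-3/0.172 × 100% = 5.0%

5.0%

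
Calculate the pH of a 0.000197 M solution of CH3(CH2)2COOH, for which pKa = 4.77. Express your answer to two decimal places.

CH3(CH2)2COOH ⇌ CH3(CH2)2COO- + H+
Ka = 10^(−4.77) = 1.70 × 10^-5
From the ICE table, Ka = [H+]²/(0.000197 − [H+]) = 1.70 × 10^-5.
Here C₀/Ka ≈ 11.6, so the small-[H+] approximation fails. Use the quadratic:
[H+] = [−1.7e-05 + √(1.7e-05² + 1.34e-08)]/2 = 5.00 × 10^-5 M
pH = −log(5.00 × 10^-5) = 4.30

pH = 4.30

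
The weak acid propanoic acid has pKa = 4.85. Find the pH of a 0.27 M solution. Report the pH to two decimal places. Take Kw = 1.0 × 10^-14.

pH = 2.71

CH3CH2COOH ⇌ CH3CH2COO- + H+
Ka = 10^(−4.85) = 1.41 × 10^-5
Let x = [H+] at equilibrium. Ka = x²/(0.27 − x).
Since Ka ≪ C₀, x ≈ √(Ka·C₀) = 1.95 × 10^-3 M.
(x/C₀ = 0.72% < 5%, so the approximation holds.)
pH = −log(1.95 × 10^-3) = 2.71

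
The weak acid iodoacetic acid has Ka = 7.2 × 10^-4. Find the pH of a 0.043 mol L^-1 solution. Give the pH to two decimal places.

ICH2COOH ⇌ ICH2COO- + H+
From the ICE table, Ka = [H+]²/(0.043 − [H+]) = 7.2 × 10^-4.
[H+] is not negligible relative to C₀; solve [H+]² + 0.00072·[H+] − 3.1e-05 = 0.
[H+] = (−Ka + √(Ka² + 4·Ka·C₀))/2 = 5.22 × 10^-3 M
pH = −log[H+] = −log(5.22 × 10^-3) = 2.28

pH = 2.28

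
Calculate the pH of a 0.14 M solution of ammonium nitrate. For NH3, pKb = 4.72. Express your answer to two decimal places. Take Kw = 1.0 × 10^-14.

pH = 5.07

NH4+ is the conjugate acid of the weak base NH3.
Kb = 10^(−4.72) = 1.91 × 10^-5
Ka = Kw/Kb = 1.0×10^-14 / 1.91 × 10^-5 = 5.24 × 10^-10
From the ICE table, Ka = [H+]²/(0.14 − [H+]) = 5.24 × 10^-10.
Assume [H+] ≪ 0.14: [H+] ≈ √(5.24 × 10^-10 × 0.14) = 8.57 × 10^-6 M
Check: 0.0061% ionized — well under 5%, approximation valid.
pH = −log[H+] = −log(8.57 × 10^-6) = 5.07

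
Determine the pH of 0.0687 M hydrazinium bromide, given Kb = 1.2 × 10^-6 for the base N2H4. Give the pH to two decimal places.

N2H5+ is the conjugate acid of the weak base N2H4.
Ka = Kw/Kb = 1.0×10^-14 / 1.2 × 10^-6 = 8.33 × 10^-9
Ka = [H+]²/(0.0687 − [H+]) = 8.33 × 10^-9
Since Ka ≪ C₀, [H+] ≈ √(Ka·C₀) = 2.39 × 10^-5 M.
Check: 0.035% ionized — well under 5%, approximation valid.
pH = −log(2.39 × 10^-5) = 4.62

pH = 4.62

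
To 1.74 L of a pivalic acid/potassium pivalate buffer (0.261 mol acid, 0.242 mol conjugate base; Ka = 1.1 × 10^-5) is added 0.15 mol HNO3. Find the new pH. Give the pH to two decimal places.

pH = 4.31

Added H+ converts (CH3)3CCOO- to (CH3)3CCOOH: (CH3)3CCOOH → 0.411 mol, (CH3)3CCOO- → 0.092 mol.
pKa = −log(1.1 × 10^-5) = 4.959
pH = pKa + log([A⁻]/[HA]) = 4.959 + log(0.092/0.411) = 4.959 -0.650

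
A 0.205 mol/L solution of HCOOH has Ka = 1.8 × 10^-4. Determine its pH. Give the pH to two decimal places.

HCOOH ⇌ HCOO- + H+
From the ICE table, Ka = x²/(0.205 − x) = 1.8 × 10^-4.
Neglecting x in the denominator: x = √(1.8 × 10^-4 × 0.205) = 6.07 × 10^-3 M
pH = −log[H+] = −log(6.07 × 10^-3) = 2.22

pH = 2.22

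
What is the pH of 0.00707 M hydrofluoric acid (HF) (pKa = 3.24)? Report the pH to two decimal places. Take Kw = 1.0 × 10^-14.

HF ⇌ F- + H+
Ka = 10^(−3.24) = 5.75 × 10^-4
Let x = [H+] at equilibrium. Ka = x²/(0.00707 − x).
x is not negligible relative to C₀; solve x² + 0.000575·x − 4.07e-06 = 0.
x = (−Ka + √(Ka² + 4·Ka·C₀))/2 = 1.75 × 10^-3 M
pH = −log(1.75 × 10^-3) = 2.76

pH = 2.76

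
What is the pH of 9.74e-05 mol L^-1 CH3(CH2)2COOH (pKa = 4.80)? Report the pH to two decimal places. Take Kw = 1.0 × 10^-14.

pH = 4.49

CH3(CH2)2COOH ⇌ CH3(CH2)2COO- + H+
Ka = 10^(−4.80) = 1.58 × 10^-5
From the ICE table, Ka = x²/(9.74e-05 − x) = 1.58 × 10^-5.
x is not negligible relative to C₀; solve x² + 1.58e-05·x − 1.54e-09 = 0.
x = [−1.58e-05 + √(1.58e-05² + 6.16e-09)]/2 = 3.21 × 10^-5 M
pH = −log[H+] = −log(3.21 × 10^-5) = 4.49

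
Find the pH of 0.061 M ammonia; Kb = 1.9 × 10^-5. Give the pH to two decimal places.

pH = 11.03

NH3 + H2O ⇌ NH4+ + OH-
Kb = x²/(0.061 − x) = 1.9 × 10^-5
Assume x ≪ 0.061: x ≈ √(1.9 × 10^-5 × 0.061) = 1.08 × 10^-3 M
pOH = −log(1.08 × 10^-3) = 2.97; pH = 14.00 − 2.97 = 11.03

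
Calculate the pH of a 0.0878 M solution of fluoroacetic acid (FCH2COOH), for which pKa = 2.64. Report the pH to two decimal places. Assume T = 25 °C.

FCH2COOH ⇌ FCH2COO- + H+
Ka = 10^(−2.64) = 2.29 × 10^-3
Ka = [H+]²/(0.0878 − [H+]) = 2.29 × 10^-3
[H+] is not negligible relative to C₀; solve [H+]² + 0.00229·[H+] − 0.000201 = 0.
[H+] = (−Ka + √(Ka² + 4·Ka·C₀))/2 = 1.31 × 10^-2 M
pH = −log[H+] = −log(1.31 × 10^-2) = 1.88

pH = 1.88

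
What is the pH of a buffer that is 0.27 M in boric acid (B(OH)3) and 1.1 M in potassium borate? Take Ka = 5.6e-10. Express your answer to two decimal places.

pKa = −log(5.6 × 10^-10) = 9.252
pH = pKa + log([A⁻]/[HA]) = 9.252 + log(1.1/0.27)
pH = 9.252 + (+0.610) = 9.86

pH = 9.86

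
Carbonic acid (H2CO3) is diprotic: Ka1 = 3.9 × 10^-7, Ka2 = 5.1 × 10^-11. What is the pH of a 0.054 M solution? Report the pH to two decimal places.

pH = 3.84

Since Ka1 ≫ Ka2, the first ionization dominates [H+].
Ka1 = x²/(0.054 − x) = 3.9 × 10^-7
x ≈ √(3.9 × 10^-7 × 0.054) = 1.45 × 10^-4 M
pH = −log(1.45 × 10^-4) = 3.84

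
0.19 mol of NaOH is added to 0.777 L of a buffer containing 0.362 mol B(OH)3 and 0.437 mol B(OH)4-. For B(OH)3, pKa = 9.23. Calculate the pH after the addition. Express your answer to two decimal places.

OH- converts B(OH)3 to B(OH)4-: B(OH)3 → 0.172 mol, B(OH)4- → 0.627 mol.
Henderson–Hasselbalch with mole ratio 0.627/0.172: pH = 9.23 + (+0.562)

pH = 9.79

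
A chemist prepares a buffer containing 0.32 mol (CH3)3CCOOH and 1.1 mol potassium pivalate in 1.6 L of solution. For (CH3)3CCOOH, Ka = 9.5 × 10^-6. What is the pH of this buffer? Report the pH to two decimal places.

pH = 5.56

pKa = −log(9.5 × 10^-6) = 5.022
pH = pKa + log([A⁻]/[HA]) = 5.022 + log(1.1/0.32)
pH = 5.022 + (+0.536) = 5.56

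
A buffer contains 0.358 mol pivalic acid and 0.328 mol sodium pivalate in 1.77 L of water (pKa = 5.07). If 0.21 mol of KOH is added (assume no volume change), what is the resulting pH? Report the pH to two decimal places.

After neutralization: n((CH3)3CCOOH) = 0.148 mol, n((CH3)3CCOO-) = 0.538 mol.
pH = pKa + log(n_(CH3)3CCOO-/n_(CH3)3CCOOH) = 5.07 + log(0.538/0.148) = 5.07 + (+0.561)

pH = 5.63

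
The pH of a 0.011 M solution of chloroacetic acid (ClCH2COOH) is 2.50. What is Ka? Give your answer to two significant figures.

Ka = 1.3 × 10^-3

[H+] = 10^(-2.50) = 3.16 × 10^-3 M
At equilibrium [HA] = 0.011 − 3.16 × 10^-3 = 7.84 × 10^-3 M
Ka = [H+][A-]/[HA] = (3.16 × 10^-3)² / 7.84 × 10^-3 = 1.3 × 10^-3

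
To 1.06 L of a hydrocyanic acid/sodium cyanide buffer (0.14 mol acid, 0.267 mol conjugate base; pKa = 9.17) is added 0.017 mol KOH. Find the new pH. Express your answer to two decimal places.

OH- converts HCN to CN-: HCN → 0.123 mol, CN- → 0.284 mol.
pH = pKa + log(n_CN-/n_HCN) = 9.17 + log(0.284/0.123) = 9.17 + (+0.363)

pH = 9.53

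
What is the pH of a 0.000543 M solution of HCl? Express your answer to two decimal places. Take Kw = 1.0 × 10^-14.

pH = 3.27

HCl is a strong acid and dissociates completely, so [H+] = 0.000543 M.
pH = -log(0.000543) = 3.27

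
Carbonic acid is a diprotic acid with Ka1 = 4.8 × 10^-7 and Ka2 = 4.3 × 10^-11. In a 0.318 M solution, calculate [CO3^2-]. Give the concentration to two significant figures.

First ionization gives [H+] ≈ [HCO3-] = 3.91 × 10^-4 M.
Second step: Ka2 = [H+][CO3^2-]/[HCO3-] ≈ [CO3^2-] (since [H+] ≈ [HCO3-]).
So [CO3^2-] ≈ Ka2.

4.3 × 10^-11 M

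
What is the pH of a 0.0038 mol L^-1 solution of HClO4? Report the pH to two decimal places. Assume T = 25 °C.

HClO4 is a strong acid and dissociates completely, so [H+] = 0.0038 M.
pH = -log(0.0038) = 2.42

pH = 2.42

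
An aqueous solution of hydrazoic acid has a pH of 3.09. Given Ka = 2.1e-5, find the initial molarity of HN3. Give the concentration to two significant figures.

C₀ = 3.2 × 10^-2 M

[H+] = 10^(-3.09) = 8.13 × 10^-4 M = x
Ka = x²/(C₀ − x) ⇒ C₀ = x + x²/Ka
C₀ = 8.13 × 10^-4 + (8.13 × 10^-4)²/(2.1 × 10^-5) = 3.23 × 10^-2 M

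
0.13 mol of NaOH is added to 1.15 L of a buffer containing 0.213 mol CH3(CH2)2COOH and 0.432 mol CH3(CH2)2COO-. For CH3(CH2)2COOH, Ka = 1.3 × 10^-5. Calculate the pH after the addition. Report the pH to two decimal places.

pH = 5.72

OH- converts CH3(CH2)2COOH to CH3(CH2)2COO-: CH3(CH2)2COOH → 0.083 mol, CH3(CH2)2COO- → 0.562 mol.
pKa = −log(1.3 × 10^-5) = 4.886
pH = pKa + log([A⁻]/[HA]) = 4.886 + log(0.562/0.083) = 4.886 +0.831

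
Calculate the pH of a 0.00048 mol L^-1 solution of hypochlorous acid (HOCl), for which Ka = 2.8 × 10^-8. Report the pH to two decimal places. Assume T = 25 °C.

pH = 5.44

HOCl ⇌ OCl- + H+
From the ICE table, Ka = x²/(0.00048 − x) = 2.8 × 10^-8.
Neglecting x in the denominator: x = √(2.8 × 10^-8 × 0.00048) = 3.67 × 10^-6 M
Check: 0.76% ionized — well under 5%, approximation valid.
pH = −log(3.67 × 10^-6) = 5.44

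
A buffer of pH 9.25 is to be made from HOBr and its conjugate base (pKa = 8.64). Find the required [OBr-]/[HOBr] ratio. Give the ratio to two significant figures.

pH = pKa + log(r) ⇒ log(r) = 9.25 − 8.64 = +0.61
r = [OBr-]/[HOBr] = 10^(+0.61) = 4.07

ratio = 4.1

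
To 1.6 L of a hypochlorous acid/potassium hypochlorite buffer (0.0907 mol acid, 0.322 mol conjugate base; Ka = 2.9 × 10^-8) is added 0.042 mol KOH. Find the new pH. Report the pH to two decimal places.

After neutralization: n(HOCl) = 0.0487 mol, n(OCl-) = 0.364 mol.
pKa = −log(2.9 × 10^-8) = 7.538
pH = pKa + log(n_OCl-/n_HOCl) = 7.538 + log(0.364/0.0487) = 7.538 + (+0.874)

pH = 8.41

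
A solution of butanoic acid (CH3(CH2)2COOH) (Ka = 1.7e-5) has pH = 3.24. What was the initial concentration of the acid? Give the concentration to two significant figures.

C₀ = 2.0 × 10^-2 M

[H+] = 10^(-3.24) = 5.75 × 10^-4 M = x
Ka = x²/(C₀ − x) ⇒ C₀ = x + x²/Ka
C₀ = 5.75 × 10^-4 + (5.75 × 10^-4)²/(1.7 × 10^-5) = 2.00 × 10^-2 M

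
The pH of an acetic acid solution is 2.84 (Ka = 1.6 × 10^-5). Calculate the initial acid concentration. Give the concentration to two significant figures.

[H+] = 10^(-2.84) = 1.45 × 10^-3 M = x
Ka = x²/(C₀ − x) ⇒ C₀ = x + x²/Ka
C₀ = 1.45 × 10^-3 + (1.45 × 10^-3)²/(1.6 × 10^-5) = 1.33 × 10^-1 M

C₀ = 1.3 × 10^-1 M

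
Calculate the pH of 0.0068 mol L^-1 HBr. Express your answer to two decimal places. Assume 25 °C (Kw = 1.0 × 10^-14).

HBr is a strong acid and dissociates completely, so [H+] = 0.0068 M.
pH = -log(0.0068) = 2.17

pH = 2.17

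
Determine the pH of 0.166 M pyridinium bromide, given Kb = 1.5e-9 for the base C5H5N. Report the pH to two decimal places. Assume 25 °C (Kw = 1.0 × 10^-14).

C5H5NH+ is the conjugate acid of the weak base C5H5N.
Ka = Kw/Kb = 1.0×10^-14 / 1.5 × 10^-9 = 6.67 × 10^-6
From the ICE table, Ka = x²/(0.166 − x) = 6.67 × 10^-6.
Assume x ≪ 0.166: x ≈ √(6.67 × 10^-6 × 0.166) = 1.05 × 10^-3 M
Check: 0.63% ionized — well under 5%, approximation valid.
pH = −log[H+] = −log(1.05 × 10^-3) = 2.98

pH = 2.98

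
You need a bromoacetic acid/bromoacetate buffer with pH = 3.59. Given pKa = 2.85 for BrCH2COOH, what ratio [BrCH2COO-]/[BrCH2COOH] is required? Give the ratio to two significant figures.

ratio = 5.5

pH = pKa + log(r) ⇒ log(r) = 3.59 − 2.85 = +0.74
r = [BrCH2COO-]/[BrCH2COOH] = 10^(+0.74) = 5.5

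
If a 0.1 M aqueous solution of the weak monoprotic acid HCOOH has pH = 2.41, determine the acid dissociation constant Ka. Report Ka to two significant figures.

[H+] = 10^(-2.41) = 3.89 × 10^-3 M
At equilibrium [HA] = 0.1 − 3.89 × 10^-3 = 9.61 × 10^-2 M
Ka = [H+][A-]/[HA] = (3.89 × 10^-3)² / 9.61 × 10^-2 = 1.6 × 10^-4

Ka = 1.6 × 10^-4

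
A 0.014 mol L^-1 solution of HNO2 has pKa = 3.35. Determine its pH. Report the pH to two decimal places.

pH = 2.64

HNO2 ⇌ NO2- + H+
Ka = 10^(−3.35) = 4.47 × 10^-4
Let x = [H+] at equilibrium. Ka = x²/(0.014 − x).
Here C₀/Ka ≈ 31.3, so the small-x approximation fails. Use the quadratic:
x = (−Ka + √(Ka² + 4·Ka·C₀))/2 = 2.29 × 10^-3 M
pH = −log(2.29 × 10^-3) = 2.64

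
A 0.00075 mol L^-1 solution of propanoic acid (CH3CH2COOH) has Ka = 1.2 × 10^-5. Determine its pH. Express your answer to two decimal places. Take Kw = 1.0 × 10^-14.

CH3CH2COOH ⇌ CH3CH2COO- + H+
From the ICE table, Ka = [H+]²/(0.00075 − [H+]) = 1.2 × 10^-5.
The 5% rule fails; solving [H+]² + Ka·[H+] − Ka·C₀ = 0 exactly:
[H+] = (−Ka + √(Ka² + 4·Ka·C₀))/2 = 8.91 × 10^-5 M
pH = −log(8.91 × 10^-5) = 4.05

pH = 4.05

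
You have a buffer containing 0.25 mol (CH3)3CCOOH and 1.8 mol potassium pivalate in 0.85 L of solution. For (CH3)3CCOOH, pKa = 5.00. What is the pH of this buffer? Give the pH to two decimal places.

Henderson–Hasselbalch: pH = pKa + log([(CH3)3CCOO-]/[(CH3)3CCOOH]) = 5.00 + log(1.8/0.25)
pH = 5.00 + (+0.857) = 5.86

pH = 5.86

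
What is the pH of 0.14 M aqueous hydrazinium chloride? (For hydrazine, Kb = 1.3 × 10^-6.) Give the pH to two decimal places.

N2H5+ is the conjugate acid of the weak base N2H4.
Ka = Kw/Kb = 1.0×10^-14 / 1.3 × 10^-6 = 7.69 × 10^-9
Ka = [H+]²/(0.14 − [H+]) = 7.69 × 10^-9
Neglecting [H+] in the denominator: [H+] = √(7.69 × 10^-9 × 0.14) = 3.28 × 10^-5 M
pH = −log[H+] = −log(3.28 × 10^-5) = 4.48

pH = 4.48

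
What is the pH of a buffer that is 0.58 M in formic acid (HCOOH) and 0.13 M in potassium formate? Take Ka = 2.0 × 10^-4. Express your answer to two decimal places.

pH = 3.05

pKa = −log(2.0 × 10^-4) = 3.699
Henderson–Hasselbalch: pH = pKa + log([HCOO-]/[HCOOH]) = 3.699 + log(0.13/0.58)
pH = 3.699 + (-0.649) = 3.05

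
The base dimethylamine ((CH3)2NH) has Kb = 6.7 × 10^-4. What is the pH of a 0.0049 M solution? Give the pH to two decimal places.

(CH3)2NH + H2O ⇌ (CH3)2NH2+ + OH-
Let x = [OH-] at equilibrium. Kb = x²/(0.0049 − x).
The 5% rule fails; solving x² + Kb·x − Kb·C₀ = 0 exactly:
x = (−Kb + √(Kb² + 4·Kb·C₀))/2 = 1.51 × 10^-3 M
pOH = 2.82, so pH = 14.00 − pOH = 11.18

pH = 11.18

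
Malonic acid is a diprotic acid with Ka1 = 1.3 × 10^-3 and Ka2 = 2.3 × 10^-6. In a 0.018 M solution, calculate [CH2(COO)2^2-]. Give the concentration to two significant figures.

First ionization gives [H+] ≈ [CH2(COOH)COO-] = 4.23 × 10^-3 M.
Second step: Ka2 = [H+][CH2(COO)2^2-]/[CH2(COOH)COO-] ≈ [CH2(COO)2^2-] (since [H+] ≈ [CH2(COOH)COO-]).
So [CH2(COO)2^2-] ≈ Ka2.

2.3 × 10^-6 M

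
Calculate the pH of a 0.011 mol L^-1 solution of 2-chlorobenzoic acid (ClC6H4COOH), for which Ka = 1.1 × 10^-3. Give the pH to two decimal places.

pH = 2.53

ClC6H4COOH ⇌ ClC6H4COO- + H+
Ka = x²/(0.011 − x) = 1.1 × 10^-3
Here C₀/Ka ≈ 10, so the small-x approximation fails. Use the quadratic:
x = [−0.0011 + √(0.0011² + 4.84e-05)]/2 = 2.97 × 10^-3 M
pH = −log(2.97 × 10^-3) = 2.53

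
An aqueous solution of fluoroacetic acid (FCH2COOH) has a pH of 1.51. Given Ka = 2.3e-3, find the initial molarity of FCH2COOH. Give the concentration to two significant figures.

C₀ = 4.5 × 10^-1 M

[H+] = 10^(-1.51) = 3.09 × 10^-2 M = x
Ka = x²/(C₀ − x) ⇒ C₀ = x + x²/Ka
C₀ = 3.09 × 10^-2 + (3.09 × 10^-2)²/(2.3 × 10^-3) = 4.46 × 10^-1 M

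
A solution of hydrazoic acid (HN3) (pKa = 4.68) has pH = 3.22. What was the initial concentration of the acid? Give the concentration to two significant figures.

C₀ = 1.8 × 10^-2 M

[H+] = 10^(-3.22) = 6.03 × 10^-4 M = x
Ka = 10^(−4.68) = 2.09 × 10^-5
Ka = x²/(C₀ − x) ⇒ C₀ = x + x²/Ka
C₀ = 6.03 × 10^-4 + (6.03 × 10^-4)²/(2.09 × 10^-5) = 1.80 × 10^-2 M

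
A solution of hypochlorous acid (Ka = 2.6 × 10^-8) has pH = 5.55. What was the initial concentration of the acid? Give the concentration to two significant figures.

C₀ = 3.1 × 10^-4 M

[H+] = 10^(-5.55) = 2.82 × 10^-6 M = x
Ka = x²/(C₀ − x) ⇒ C₀ = x + x²/Ka
C₀ = 2.82 × 10^-6 + (2.82 × 10^-6)²/(2.6 × 10^-8) = 3.09 × 10^-4 M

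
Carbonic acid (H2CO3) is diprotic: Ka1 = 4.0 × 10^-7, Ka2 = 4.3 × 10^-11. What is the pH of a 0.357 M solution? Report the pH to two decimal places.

pH = 3.42

Since Ka1 ≫ Ka2, the first ionization dominates [H+].
Ka1 = x²/(0.357 − x) = 4.0 × 10^-7
x ≈ √(4.0 × 10^-7 × 0.357) = 3.78 × 10^-4 M
pH = −log(3.78 × 10^-4) = 3.42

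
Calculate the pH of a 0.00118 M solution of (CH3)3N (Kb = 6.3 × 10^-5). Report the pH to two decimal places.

pH = 10.39

(CH3)3N + H2O ⇌ (CH3)3NH+ + OH-
Let x = [OH-] at equilibrium. Kb = x²/(0.00118 − x).
x is not negligible relative to C₀; solve x² + 6.3e-05·x − 7.43e-08 = 0.
x = (−Kb + √(Kb² + 4·Kb·C₀))/2 = 2.43 × 10^-4 M
pOH = −log(2.43 × 10^-4) = 3.61; pH = 14.00 − 3.61 = 10.39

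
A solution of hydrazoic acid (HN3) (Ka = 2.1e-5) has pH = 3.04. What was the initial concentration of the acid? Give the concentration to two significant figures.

C₀ = 4.1 × 10^-2 M

[H+] = 10^(-3.04) = 9.12 × 10^-4 M = x
Ka = x²/(C₀ − x) ⇒ C₀ = x + x²/Ka
C₀ = 9.12 × 10^-4 + (9.12 × 10^-4)²/(2.1 × 10^-5) = 4.05 × 10^-2 M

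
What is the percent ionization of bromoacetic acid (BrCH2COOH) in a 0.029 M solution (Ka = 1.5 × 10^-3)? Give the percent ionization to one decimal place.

20.3%

BrCH2COOH ⇌ BrCH2COO- + H+; let x = [H+] at equilibrium.
Ka = x²/(C₀ − x); solving the quadratic gives x = 5.89 × 10^-3 M.
% ionization = x/C₀ × 100% = 5.89 × 10^-3/0.029 × 100% = 20.3%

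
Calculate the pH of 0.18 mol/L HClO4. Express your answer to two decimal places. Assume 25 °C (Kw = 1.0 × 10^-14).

HClO4 is a strong acid and dissociates completely, so [H+] = 0.18 M.
pH = -log(0.18) = 0.74

pH = 0.74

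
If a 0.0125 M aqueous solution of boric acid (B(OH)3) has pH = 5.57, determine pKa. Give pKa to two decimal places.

[H+] = 10^(-5.57) = 2.69 × 10^-6 M
At equilibrium [HA] = 0.0125 − 2.69 × 10^-6 = 1.25 × 10^-2 M
Ka = [H+][A-]/[HA] = (2.69 × 10^-6)² / 1.25 × 10^-2 = 5.79 × 10^-10
pKa = -log(5.79 × 10^-10) = 9.24

pKa = 9.24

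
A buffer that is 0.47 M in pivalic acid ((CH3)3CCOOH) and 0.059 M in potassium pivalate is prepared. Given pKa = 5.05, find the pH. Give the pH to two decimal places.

pH = 4.15

pH = pKa + log([A⁻]/[HA]) = 5.05 + log(0.059/0.47)
pH = 5.05 + (-0.901) = 4.15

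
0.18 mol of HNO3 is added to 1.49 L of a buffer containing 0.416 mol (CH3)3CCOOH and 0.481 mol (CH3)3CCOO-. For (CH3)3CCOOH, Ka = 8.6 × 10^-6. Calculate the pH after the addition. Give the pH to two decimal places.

pH = 4.77

Added H+ converts (CH3)3CCOO- to (CH3)3CCOOH: (CH3)3CCOOH → 0.596 mol, (CH3)3CCOO- → 0.301 mol.
pKa = −log(8.6 × 10^-6) = 5.066
Henderson–Hasselbalch with mole ratio 0.301/0.596: pH = 5.066 + (-0.297)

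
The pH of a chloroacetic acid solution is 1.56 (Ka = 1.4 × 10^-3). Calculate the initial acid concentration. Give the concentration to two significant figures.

[H+] = 10^(-1.56) = 2.75 × 10^-2 M = x
Ka = x²/(C₀ − x) ⇒ C₀ = x + x²/Ka
C₀ = 2.75 × 10^-2 + (2.75 × 10^-2)²/(1.4 × 10^-3) = 5.68 × 10^-1 M

C₀ = 5.7 × 10^-1 M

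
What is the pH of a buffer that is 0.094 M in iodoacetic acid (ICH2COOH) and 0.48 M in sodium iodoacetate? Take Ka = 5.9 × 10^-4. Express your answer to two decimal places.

pH = 3.94

pKa = −log(5.9 × 10^-4) = 3.229
Using pH = pKa + log([base]/[acid]) with [base]/[acid] = 0.48/0.094:
pH = 3.229 + (+0.708) = 3.94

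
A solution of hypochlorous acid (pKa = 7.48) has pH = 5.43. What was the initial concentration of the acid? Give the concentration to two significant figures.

[H+] = 10^(-5.43) = 3.72 × 10^-6 M = x
Ka = 10^(−7.48) = 3.31 × 10^-8
Ka = x²/(C₀ − x) ⇒ C₀ = x + x²/Ka
C₀ = 3.72 × 10^-6 + (3.72 × 10^-6)²/(3.31 × 10^-8) = 4.22 × 10^-4 M

C₀ = 4.2 × 10^-4 M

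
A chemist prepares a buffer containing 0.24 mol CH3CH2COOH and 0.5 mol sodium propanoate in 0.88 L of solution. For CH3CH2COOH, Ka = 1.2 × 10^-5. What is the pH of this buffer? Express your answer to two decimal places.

pH = 5.24

pKa = −log(1.2 × 10^-5) = 4.921
pH = pKa + log([A⁻]/[HA]) = 4.921 + log(0.5/0.24)
pH = 4.921 + (+0.319) = 5.24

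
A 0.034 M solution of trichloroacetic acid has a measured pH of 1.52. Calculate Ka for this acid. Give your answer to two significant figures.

[H+] = 10^(-1.52) = 3.02 × 10^-2 M
At equilibrium [HA] = 0.034 − 3.02 × 10^-2 = 3.80 × 10^-3 M
Ka = [H+][A-]/[HA] = (3.02 × 10^-2)² / 3.80 × 10^-3 = 2.4 × 10^-1

Ka = 2.4 × 10^-1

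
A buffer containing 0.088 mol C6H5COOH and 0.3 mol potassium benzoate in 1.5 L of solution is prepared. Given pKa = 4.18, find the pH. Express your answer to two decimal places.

pH = 4.71

pH = pKa + log([A⁻]/[HA]) = 4.18 + log(0.3/0.088)
pH = 4.18 + (+0.533) = 4.71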